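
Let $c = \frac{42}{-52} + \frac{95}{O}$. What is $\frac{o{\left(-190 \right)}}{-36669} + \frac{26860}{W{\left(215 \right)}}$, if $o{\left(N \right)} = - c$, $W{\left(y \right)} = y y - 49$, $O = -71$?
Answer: $\frac{342759551}{589309656} \approx 0.58163$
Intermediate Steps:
$W{\left(y \right)} = -49 + y^{2}$ ($W{\left(y \right)} = y^{2} - 49 = -49 + y^{2}$)
$c = - \frac{3961}{1846}$ ($c = \frac{42}{-52} + \frac{95}{-71} = 42 \left(- \frac{1}{52}\right) + 95 \left(- \frac{1}{71}\right) = - \frac{21}{26} - \frac{95}{71} = - \frac{3961}{1846} \approx -2.1457$)
$o{\left(N \right)} = \frac{3961}{1846}$ ($o{\left(N \right)} = \left(-1\right) \left(- \frac{3961}{1846}\right) = \frac{3961}{1846}$)
$\frac{o{\left(-190 \right)}}{-36669} + \frac{26860}{W{\left(215 \right)}} = \frac{3961}{1846 \left(-36669\right)} + \frac{26860}{-49 + 215^{2}} = \frac{3961}{1846} \left(- \frac{1}{36669}\right) + \frac{26860}{-49 + 46225} = - \frac{233}{3981822} + \frac{26860}{46176} = - \frac{233}{3981822} + 26860 \cdot \frac{1}{46176} = - \frac{233}{3981822} + \frac{6715}{11544} = \frac{342759551}{589309656}$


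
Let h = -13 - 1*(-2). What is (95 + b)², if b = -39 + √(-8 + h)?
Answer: (56 + I*√19)² ≈ 3117.0 + 488.2*I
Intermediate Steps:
h = -11 (h = -13 + 2 = -11)
b = -39 + I*√19 (b = -39 + √(-8 - 11) = -39 + √(-19) = -39 + I*√19 ≈ -39.0 + 4.3589*I)
(95 + b)² = (95 + (-39 + I*√19))² = (56 + I*√19)²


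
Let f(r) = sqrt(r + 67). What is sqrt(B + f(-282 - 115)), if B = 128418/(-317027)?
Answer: sqrt(-40711973286 + 100506118729*I*sqrt(330))/317027 ≈ 2.9804 + 3.0476*I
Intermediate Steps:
f(r) = sqrt(67 + r)
B = -128418/317027 (B = 128418*(-1/317027) = -128418/317027 ≈ -0.40507)
sqrt(B + f(-282 - 115)) = sqrt(-128418/317027 + sqrt(67 + (-282 - 115))) = sqrt(-128418/317027 + sqrt(67 - 397)) = sqrt(-128418/317027 + sqrt(-330)) = sqrt(-128418/317027 + I*sqrt(330))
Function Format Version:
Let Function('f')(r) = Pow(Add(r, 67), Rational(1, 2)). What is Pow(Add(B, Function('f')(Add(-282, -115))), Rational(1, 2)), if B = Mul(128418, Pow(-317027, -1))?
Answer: Mul(Rational(1, 317027), Pow(Add(-40711973286, Mul(100506118729, I, Pow(330, Rational(1, 2)))), Rational(1, 2))) ≈ Add(2.9804, Mul(3.0476, I))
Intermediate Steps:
Function('f')(r) = Pow(Add(67, r), Rational(1, 2))
B = Rational(-128418, 317027) (B = Mul(128418, Rational(-1, 317027)) = Rational(-128418, 317027) ≈ -0.40507)
Pow(Add(B, Function('f')(Add(-282, -115))), Rational(1, 2)) = Pow(Add(Rational(-128418, 317027), Pow(Add(67, Add(-282, -115)), Rational(1, 2))), Rational(1, 2)) = Pow(Add(Rational(-128418, 317027), Pow(Add(67, -397), Rational(1, 2))), Rational(1, 2)) = Pow(Add(Rational(-128418, 317027), Pow(-330, Rational(1, 2))), Rational(1, 2)) = Pow(Add(Rational(-128418, 317027), Mul(I, Pow(330, Rational(1, 2)))), Rational(1, 2))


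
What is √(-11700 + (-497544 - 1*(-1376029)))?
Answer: √866785 ≈ 931.01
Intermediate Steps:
√(-11700 + (-497544 - 1*(-1376029))) = √(-11700 + (-497544 + 1376029)) = √(-11700 + 878485) = √866785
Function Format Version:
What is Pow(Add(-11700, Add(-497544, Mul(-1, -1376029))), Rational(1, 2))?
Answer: Pow(866785, Rational(1, 2)) ≈ 931.01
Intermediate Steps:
Pow(Add(-11700, Add(-497544, Mul(-1, -1376029))), Rational(1, 2)) = Pow(Add(-11700, Add(-497544, 1376029)), Rational(1, 2)) = Pow(Add(-11700, 878485), Rational(1, 2)) = Pow(866785, Rational(1, 2))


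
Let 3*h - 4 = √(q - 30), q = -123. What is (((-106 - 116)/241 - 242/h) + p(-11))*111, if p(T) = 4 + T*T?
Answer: 483265473/40729 + 241758*I*√17/169 ≈ 11865.0 + 5898.2*I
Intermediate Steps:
p(T) = 4 + T²
h = 4/3 + I*√17 (h = 4/3 + √(-123 - 30)/3 = 4/3 + √(-153)/3 = 4/3 + (3*I*√17)/3 = 4/3 + I*√17 ≈ 1.3333 + 4.1231*I)
(((-106 - 116)/241 - 242/h) + p(-11))*111 = (((-106 - 116)/241 - 242/(4/3 + I*√17)) + (4 + (-11)²))*111 = ((-222*1/241 - 242/(4/3 + I*√17)) + (4 + 121))*111 = ((-222/241 - 242/(4/3 + I*√17)) + 125)*111 = (29903/241 - 242/(4/3 + I*√17))*111 = 3319233/241 - 26862/(4/3 + I*√17)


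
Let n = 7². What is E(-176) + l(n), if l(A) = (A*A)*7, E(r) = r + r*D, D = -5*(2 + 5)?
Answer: 22791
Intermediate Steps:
D = -35 (D = -5*7 = -35)
E(r) = -34*r (E(r) = r + r*(-35) = r - 35*r = -34*r)
n = 49
l(A) = 7*A² (l(A) = A²*7 = 7*A²)
E(-176) + l(n) = -34*(-176) + 7*49² = 5984 + 7*2401 = 5984 + 16807 = 22791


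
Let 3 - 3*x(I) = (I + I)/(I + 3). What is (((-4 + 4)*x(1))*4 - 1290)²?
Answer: 1664100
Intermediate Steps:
x(I) = 1 - 2*I/(3*(3 + I)) (x(I) = 1 - (I + I)/(3*(I + 3)) = 1 - 2*I/(3*(3 + I)))
(((-4 + 4)*x(1))*4 - 1290)² = (((-4 + 4)*((9 + 1)/(3*(3 + 1))))*4 - 1290)² = ((0*((⅓)*10/4))*4 - 1290)² = ((0*((⅓)*(¼)*10))*4 - 1290)² = ((0*(⅚))*4 - 1290)² = (0*4 - 1290)² = (0 - 1290)² = (-1290)² = 1664100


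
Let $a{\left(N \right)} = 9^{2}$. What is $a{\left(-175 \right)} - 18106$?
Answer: $-18025$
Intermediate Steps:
$a{\left(N \right)} = 81$
$a{\left(-175 \right)} - 18106 = 81 - 18106 = -18025$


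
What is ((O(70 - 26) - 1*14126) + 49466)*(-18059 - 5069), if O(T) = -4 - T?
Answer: -816233376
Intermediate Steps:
((O(70 - 26) - 1*14126) + 49466)*(-18059 - 5069) = (((-4 - (70 - 26)) - 1*14126) + 49466)*(-18059 - 5069) = (((-4 - 1*44) - 14126) + 49466)*(-23128) = (((-4 - 44) - 14126) + 49466)*(-23128) = ((-48 - 14126) + 49466)*(-23128) = (-14174 + 49466)*(-23128) = 35292*(-23128) = -816233376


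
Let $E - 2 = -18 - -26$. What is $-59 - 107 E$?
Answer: $-1129$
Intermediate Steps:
$E = 10$ ($E = 2 - -8 = 2 + \left(-18 + 26\right) = 2 + 8 = 10$)
$-59 - 107 E = -59 - 1070 = -1129$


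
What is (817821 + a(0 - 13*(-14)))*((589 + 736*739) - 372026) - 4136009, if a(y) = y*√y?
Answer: 141042998398 + 31388994*√182 ≈ 1.4147e+11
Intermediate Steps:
a(y) = y^(3/2)
(817821 + a(0 - 13*(-14)))*((589 + 736*739) - 372026) - 4136009 = (817821 + (0 - 13*(-14))^(3/2))*((589 + 736*739) - 372026) - 4136009 = (817821 + (0 + 182)^(3/2))*((589 + 543904) - 372026) - 4136009 = (817821 + 182^(3/2))*(544493 - 372026) - 4136009 = (817821 + 182*√182)*172467 - 4136009 = (141047134407 + 31388994*√182) - 4136009 = 141042998398 + 31388994*√182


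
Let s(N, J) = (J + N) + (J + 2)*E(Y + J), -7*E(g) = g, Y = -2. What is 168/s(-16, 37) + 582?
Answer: 16850/29 ≈ 581.03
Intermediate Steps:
E(g) = -g/7
s(N, J) = J + N + (2 + J)*(2/7 - J/7) (s(N, J) = (J + N) + (J + 2)*(-(-2 + J)/7) = (J + N) + (2 + J)*(2/7 - J/7) = J + N + (2 + J)*(2/7 - J/7))
168/s(-16, 37) + 582 = 168/(4/7 + 37 - 16 - 1/7*37**2) + 582 = 168/(4/7 + 37 - 16 - 1/7*1369) + 582 = 168/(4/7 + 37 - 16 - 1369/7) + 582 = 168/(-174) + 582 = -1/174*168 + 582 = -28/29 + 582 = 16850/29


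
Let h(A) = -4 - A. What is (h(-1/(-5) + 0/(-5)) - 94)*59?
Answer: -28969/5 ≈ -5793.8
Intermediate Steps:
(h(-1/(-5) + 0/(-5)) - 94)*59 = ((-4 - (-1/(-5) + 0/(-5))) - 94)*59 = ((-4 - (-1*(-1/5) + 0*(-1/5))) - 94)*59 = ((-4 - (1/5 + 0)) - 94)*59 = ((-4 - 1*1/5) - 94)*59 = ((-4 - 1/5) - 94)*59 = (-21/5 - 94)*59 = -491/5*59 = -28969/5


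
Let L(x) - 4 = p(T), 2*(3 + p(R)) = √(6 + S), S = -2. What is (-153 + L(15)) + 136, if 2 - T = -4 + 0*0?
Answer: -15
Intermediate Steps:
T = 6 (T = 2 - (-4 + 0*0) = 2 - (-4 + 0) = 2 - 1*(-4) = 2 + 4 = 6)
p(R) = -2 (p(R) = -3 + √(6 - 2)/2 = -3 + √4/2 = -3 + (½)*2 = -3 + 1 = -2)
L(x) = 2 (L(x) = 4 - 2 = 2)
(-153 + L(15)) + 136 = (-153 + 2) + 136 = -151 + 136 = -15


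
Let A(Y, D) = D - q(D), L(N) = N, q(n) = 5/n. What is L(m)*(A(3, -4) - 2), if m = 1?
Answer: -19/4 ≈ -4.7500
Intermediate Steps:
A(Y, D) = D - 5/D
L(m)*(A(3, -4) - 2) = 1*((-4 - 5/(-4)) - 2) = 1*((-4 - 5*(-¼)) - 2) = 1*((-4 + 5/4) - 2) = 1*(-11/4 - 2) = 1*(-19/4) = -19/4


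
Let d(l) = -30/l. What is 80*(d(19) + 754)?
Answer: 1143680/19 ≈ 60194.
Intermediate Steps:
80*(d(19) + 754) = 80*(-30/19 + 754) = 80*(14296/19) = 1143680/19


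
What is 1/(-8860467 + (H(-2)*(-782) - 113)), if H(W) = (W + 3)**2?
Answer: -1/8861362 ≈ -1.1285e-7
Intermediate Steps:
H(W) = (3 + W)**2
1/(-8860467 + (H(-2)*(-782) - 113)) = 1/(-8860467 + ((3 - 2)**2*(-782) - 113)) = 1/(-8860467 + (1**2*(-782) - 113)) = 1/(-8860467 + (1*(-782) - 113)) = 1/(-8860467 + (-782 - 113)) = 1/(-8860467 - 895) = 1/(-8861362) = -1/8861362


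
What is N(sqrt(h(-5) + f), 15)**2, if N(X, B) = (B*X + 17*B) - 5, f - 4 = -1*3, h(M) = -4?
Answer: 61825 + 7500*I*sqrt(3) ≈ 61825.0 + 12990.0*I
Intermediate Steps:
f = 1 (f = 4 - 1*3 = 4 - 3 = 1)
N(X, B) = -5 + 17*B + B*X (N(X, B) = (17*B + B*X) - 5 = -5 + 17*B + B*X)
N(sqrt(h(-5) + f), 15)**2 = (-5 + 17*15 + 15*sqrt(-4 + 1))**2 = (-5 + 255 + 15*sqrt(-3))**2 = (-5 + 255 + 15*(I*sqrt(3)))**2 = (-5 + 255 + 15*I*sqrt(3))**2 = (250 + 15*I*sqrt(3))**2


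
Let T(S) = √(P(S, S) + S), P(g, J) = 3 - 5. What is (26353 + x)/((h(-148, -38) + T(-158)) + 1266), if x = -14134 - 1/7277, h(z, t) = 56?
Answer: 29387287291/3179765197 - 88917662*I*√10/3179765197 ≈ 9.242 - 0.088429*I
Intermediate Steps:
P(g, J) = -2
T(S) = √(-2 + S)
x = -102853119/7277 (x = -14134 - 1*1/7277 = -14134 - 1/7277 = -102853119/7277 ≈ -14134.)
(26353 + x)/((h(-148, -38) + T(-158)) + 1266) = (26353 - 102853119/7277)/((56 + √(-2 - 158)) + 1266) = 88917662/(7277*((56 + √(-160)) + 1266)) = 88917662/(7277*((56 + 4*I*√10) + 1266)) = 88917662/(7277*(1322 + 4*I*√10))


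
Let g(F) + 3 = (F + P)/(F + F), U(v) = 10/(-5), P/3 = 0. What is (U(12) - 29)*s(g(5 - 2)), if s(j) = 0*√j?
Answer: 0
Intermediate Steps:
P = 0 (P = 3*0 = 0)
U(v) = -2 (U(v) = 10*(-⅕) = -2)
g(F) = -5/2 (g(F) = -3 + (F + 0)/(F + F) = -3 + F/((2*F)) = -3 + F*(1/(2*F)) = -3 + ½ = -5/2)
s(j) = 0
(U(12) - 29)*s(g(5 - 2)) = (-2 - 29)*0 = -31*0 = 0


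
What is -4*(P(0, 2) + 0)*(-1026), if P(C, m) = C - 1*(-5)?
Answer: 20520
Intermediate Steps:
P(C, m) = 5 + C (P(C, m) = C + 5 = 5 + C)
-4*(P(0, 2) + 0)*(-1026) = -4*((5 + 0) + 0)*(-1026) = -4*(5 + 0)*(-1026) = -4*5*(-1026) = -20*(-1026) = 20520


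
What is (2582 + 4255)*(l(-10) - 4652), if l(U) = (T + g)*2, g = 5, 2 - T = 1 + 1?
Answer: -31737354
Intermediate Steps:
T = 0 (T = 2 - (1 + 1) = 2 - 1*2 = 2 - 2 = 0)
l(U) = 10 (l(U) = (0 + 5)*2 = 5*2 = 10)
(2582 + 4255)*(l(-10) - 4652) = (2582 + 4255)*(10 - 4652) = 6837*(-4642) = -31737354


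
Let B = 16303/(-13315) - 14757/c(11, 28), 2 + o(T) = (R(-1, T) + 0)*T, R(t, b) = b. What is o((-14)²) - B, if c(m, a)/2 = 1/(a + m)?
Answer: 8686086171/26630 ≈ 3.2618e+5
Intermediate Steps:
c(m, a) = 2/(a + m)
o(T) = -2 + T² (o(T) = -2 + (T + 0)*T = -2 + T*T = -2 + T²)
B = -7663121351/26630 (B = 16303/(-13315) - 14757/(2/(28 + 11)) = 16303*(-1/13315) - 14757/(2/39) = -16303/13315 - 14757/(2*(1/39)) = -16303/13315 - 14757/2/39 = -16303/13315 - 14757*39/2 = -16303/13315 - 575523/2 = -7663121351/26630 ≈ -2.8776e+5)
o((-14)²) - B = (-2 + ((-14)²)²) - 1*(-7663121351/26630) = (-2 + 196²) + 7663121351/26630 = (-2 + 38416) + 7663121351/26630 = 38414 + 7663121351/26630 = 8686086171/26630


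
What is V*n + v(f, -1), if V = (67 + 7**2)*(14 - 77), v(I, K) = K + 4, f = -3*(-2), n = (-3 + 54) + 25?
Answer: -555405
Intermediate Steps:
n = 76 (n = 51 + 25 = 76)
f = 6
v(I, K) = 4 + K
V = -7308 (V = (67 + 49)*(-63) = 116*(-63) = -7308)
V*n + v(f, -1) = -7308*76 + (4 - 1) = -555408 + 3 = -555405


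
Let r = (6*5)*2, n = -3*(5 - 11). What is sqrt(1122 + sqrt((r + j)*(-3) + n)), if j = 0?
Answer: sqrt(1122 + 9*I*sqrt(2)) ≈ 33.497 + 0.19*I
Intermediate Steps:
n = 18 (n = -3*(-6) = 18)
r = 60 (r = 30*2 = 60)
sqrt(1122 + sqrt((r + j)*(-3) + n)) = sqrt(1122 + sqrt((60 + 0)*(-3) + 18)) = sqrt(1122 + sqrt(60*(-3) + 18)) = sqrt(1122 + sqrt(-180 + 18)) = sqrt(1122 + sqrt(-162)) = sqrt(1122 + 9*I*sqrt(2))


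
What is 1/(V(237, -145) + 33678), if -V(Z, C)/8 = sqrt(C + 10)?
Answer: 1871/63012018 + 2*I*sqrt(15)/94518027 ≈ 2.9693e-5 + 8.1952e-8*I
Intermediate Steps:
V(Z, C) = -8*sqrt(10 + C) (V(Z, C) = -8*sqrt(C + 10) = -8*sqrt(10 + C))
1/(V(237, -145) + 33678) = 1/(-8*sqrt(10 - 145) + 33678) = 1/(-24*I*sqrt(15) + 33678) = 1/(33678 - 24*I*sqrt(15))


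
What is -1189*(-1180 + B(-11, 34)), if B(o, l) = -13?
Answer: 1418477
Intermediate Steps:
-1189*(-1180 + B(-11, 34)) = -1189*(-1180 - 13) = -1189*(-1193) = 1418477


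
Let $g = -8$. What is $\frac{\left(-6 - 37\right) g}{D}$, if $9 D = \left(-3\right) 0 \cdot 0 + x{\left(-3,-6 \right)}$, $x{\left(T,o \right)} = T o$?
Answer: $172$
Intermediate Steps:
$D = 2$ ($D = \frac{\left(-3\right) 0 \cdot 0 - -18}{9} = \frac{0 \cdot 0 + 18}{9} = \frac{0 + 18}{9} = \frac{1}{9} \cdot 18 = 2$)
$\frac{\left(-6 - 37\right) g}{D} = \frac{\left(-6 - 37\right) \left(-8\right)}{2} = \left(-43\right) \left(-8\right) \frac{1}{2} = 344 \cdot \frac{1}{2} = 172$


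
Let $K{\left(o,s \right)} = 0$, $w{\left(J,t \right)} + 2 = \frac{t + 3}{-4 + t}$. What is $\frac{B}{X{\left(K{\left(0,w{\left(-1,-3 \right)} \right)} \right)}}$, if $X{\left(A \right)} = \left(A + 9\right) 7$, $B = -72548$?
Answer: $- \frac{10364}{9} \approx -1151.6$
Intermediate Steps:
$w{\left(J,t \right)} = -2 + \frac{3 + t}{-4 + t}$ ($w{\left(J,t \right)} = -2 + \frac{t + 3}{-4 + t} = -2 + \frac{3 + t}{-4 + t}$)
$X{\left(A \right)} = 63 + 7 A$ ($X{\left(A \right)} = \left(9 + A\right) 7 = 63 + 7 A$)
$\frac{B}{X{\left(K{\left(0,w{\left(-1,-3 \right)} \right)} \right)}} = - \frac{72548}{63 + 7 \cdot 0} = - \frac{72548}{63 + 0} = - \frac{72548}{63} = \left(-72548\right) \frac{1}{63} = - \frac{10364}{9}$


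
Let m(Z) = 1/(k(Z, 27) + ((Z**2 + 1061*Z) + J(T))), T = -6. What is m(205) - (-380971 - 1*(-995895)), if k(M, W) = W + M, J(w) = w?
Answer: -159730198543/259756 ≈ -6.1492e+5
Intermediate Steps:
k(M, W) = M + W
m(Z) = 1/(21 + Z**2 + 1062*Z) (m(Z) = 1/((Z + 27) + ((Z**2 + 1061*Z) - 6)) = 1/((27 + Z) + (-6 + Z**2 + 1061*Z)) = 1/(21 + Z**2 + 1062*Z))
m(205) - (-380971 - 1*(-995895)) = 1/(21 + 205**2 + 1062*205) - (-380971 - 1*(-995895)) = 1/(21 + 42025 + 217710) - (-380971 + 995895) = 1/259756 - 1*614924 = 1/259756 - 614924 = -159730198543/259756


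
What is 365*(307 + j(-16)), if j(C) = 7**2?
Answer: 129940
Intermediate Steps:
j(C) = 49
365*(307 + j(-16)) = 365*(307 + 49) = 365*356 = 129940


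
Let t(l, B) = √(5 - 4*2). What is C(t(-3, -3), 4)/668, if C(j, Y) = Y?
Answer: 1/167 ≈ 0.0059880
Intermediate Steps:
t(l, B) = I*√3 (t(l, B) = √(5 - 8) = √(-3) = I*√3)
C(t(-3, -3), 4)/668 = 4/668 = 4*(1/668) = 1/167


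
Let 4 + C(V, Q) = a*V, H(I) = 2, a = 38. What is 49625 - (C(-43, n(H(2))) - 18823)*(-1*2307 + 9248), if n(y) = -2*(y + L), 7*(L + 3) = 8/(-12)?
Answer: 142069426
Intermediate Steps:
L = -65/21 (L = -3 + (8/(-12))/7 = -3 + (8*(-1/12))/7 = -3 + (⅐)*(-⅔) = -3 - 2/21 = -65/21 ≈ -3.0952)
n(y) = 130/21 - 2*y (n(y) = -2*(y - 65/21) = -2*(-65/21 + y) = 130/21 - 2*y)
C(V, Q) = -4 + 38*V
49625 - (C(-43, n(H(2))) - 18823)*(-1*2307 + 9248) = 49625 - ((-4 + 38*(-43)) - 18823)*(-1*2307 + 9248) = 49625 - ((-4 - 1634) - 18823)*(-2307 + 9248) = 49625 - (-1638 - 18823)*6941 = 49625 - (-20461)*6941 = 49625 - 1*(-142019801) = 49625 + 142019801 = 142069426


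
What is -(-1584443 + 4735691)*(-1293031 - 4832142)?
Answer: 19301939165904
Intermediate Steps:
-(-1584443 + 4735691)*(-1293031 - 4832142) = -3151248*(-6125173) = -1*(-19301939165904) = 19301939165904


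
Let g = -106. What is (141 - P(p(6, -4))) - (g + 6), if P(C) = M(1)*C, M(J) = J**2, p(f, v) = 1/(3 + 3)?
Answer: 1445/6 ≈ 240.83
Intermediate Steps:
p(f, v) = 1/6
P(C) = C (P(C) = 1**2*C = 1*C = C)
(141 - P(p(6, -4))) - (g + 6) = (141 - 1*1/6) - (-106 + 6) = (141 - 1/6) - 1*(-100) = 845/6 + 100 = 1445/6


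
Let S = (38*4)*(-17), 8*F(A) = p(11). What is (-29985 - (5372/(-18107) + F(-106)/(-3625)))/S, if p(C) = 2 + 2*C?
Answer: 984066077027/84804134500 ≈ 11.604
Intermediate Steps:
F(A) = 3 (F(A) = (2 + 2*11)/8 = (2 + 22)/8 = (1/8)*24 = 3)
S = -2584 (S = 152*(-17) = -2584)
(-29985 - (5372/(-18107) + F(-106)/(-3625)))/S = (-29985 - (5372/(-18107) + 3/(-3625)))/(-2584) = (-29985 - (5372*(-1/18107) + 3*(-1/3625)))*(-1/2584) = (-29985 - (-5372/18107 - 3/3625))*(-1/2584) = (-29985 - 1*(-19527821/65637875))*(-1/2584) = (-29985 + 19527821/65637875)*(-1/2584) = -1968132154054/65637875*(-1/2584) = 984066077027/84804134500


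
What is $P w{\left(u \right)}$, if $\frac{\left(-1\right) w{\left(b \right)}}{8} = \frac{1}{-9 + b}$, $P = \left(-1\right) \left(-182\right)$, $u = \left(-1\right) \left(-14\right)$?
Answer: $- \frac{1456}{5} \approx -291.2$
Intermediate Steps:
$u = 14$
$P = 182$
$w{\left(b \right)} = - \frac{8}{-9 + b}$
$P w{\left(u \right)} = 182 \left(- \frac{8}{-9 + 14}\right) = 182 \left(- \frac{8}{5}\right) = - \frac{1456}{5}$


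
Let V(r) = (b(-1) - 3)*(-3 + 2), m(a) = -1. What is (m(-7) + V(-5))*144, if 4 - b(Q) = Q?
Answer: -432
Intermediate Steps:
b(Q) = 4 - Q
V(r) = -2 (V(r) = ((4 - 1*(-1)) - 3)*(-3 + 2) = ((4 + 1) - 3)*(-1) = (5 - 3)*(-1) = 2*(-1) = -2)
(m(-7) + V(-5))*144 = (-1 - 2)*144 = -3*144 = -432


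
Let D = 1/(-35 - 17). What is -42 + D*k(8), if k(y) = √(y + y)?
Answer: -547/13 ≈ -42.077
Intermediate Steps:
D = -1/52 (D = 1/(-52) = -1/52 ≈ -0.019231)
k(y) = √2*√y (k(y) = √(2*y) = √2*√y)
-42 + D*k(8) = -42 - √2*√8/52 = -42 - √2*2*√2/52 = -42 - 1/52*4 = -42 - 1/13 = -547/13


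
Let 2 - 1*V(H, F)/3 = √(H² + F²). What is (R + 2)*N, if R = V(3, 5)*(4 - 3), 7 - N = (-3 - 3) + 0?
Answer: 104 - 39*√34 ≈ -123.41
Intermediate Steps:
V(H, F) = 6 - 3*√(F² + H²) (V(H, F) = 6 - 3*√(H² + F²) = 6 - 3*√(F² + H²))
N = 13 (N = 7 - ((-3 - 3) + 0) = 7 - (-6 + 0) = 7 - 1*(-6) = 7 + 6 = 13)
R = 6 - 3*√34 (R = (6 - 3*√(5² + 3²))*(4 - 3) = (6 - 3*√(25 + 9))*1 = (6 - 3*√34)*1 = 6 - 3*√34 ≈ -11.493)
(R + 2)*N = ((6 - 3*√34) + 2)*13 = (8 - 3*√34)*13 = 104 - 39*√34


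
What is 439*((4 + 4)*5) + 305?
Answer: 17865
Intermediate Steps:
439*((4 + 4)*5) + 305 = 439*(8*5) + 305 = 439*40 + 305 = 17560 + 305 = 17865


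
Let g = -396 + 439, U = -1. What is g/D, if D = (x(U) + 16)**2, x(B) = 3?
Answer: 43/361 ≈ 0.11911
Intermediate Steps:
D = 361 (D = (3 + 16)**2 = 19**2 = 361)
g = 43
g/D = 43/361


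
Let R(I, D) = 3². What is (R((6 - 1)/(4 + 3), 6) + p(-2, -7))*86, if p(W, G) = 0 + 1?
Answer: 860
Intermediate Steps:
p(W, G) = 1
R(I, D) = 9
(R((6 - 1)/(4 + 3), 6) + p(-2, -7))*86 = (9 + 1)*86 = 10*86 = 860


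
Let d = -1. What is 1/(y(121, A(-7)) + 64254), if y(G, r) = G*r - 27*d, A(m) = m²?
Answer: 1/70210 ≈ 1.4243e-5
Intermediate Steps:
y(G, r) = 27 + G*r (y(G, r) = G*r - 27*(-1) = G*r + 27 = 27 + G*r)
1/(y(121, A(-7)) + 64254) = 1/((27 + 121*(-7)²) + 64254) = 1/((27 + 121*49) + 64254) = 1/((27 + 5929) + 64254) = 1/(5956 + 64254) = 1/70210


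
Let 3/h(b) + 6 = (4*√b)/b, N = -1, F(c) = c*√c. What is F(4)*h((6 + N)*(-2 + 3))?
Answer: -180/41 - 24*√5/41 ≈ -5.6992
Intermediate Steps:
F(c) = c^(3/2)
h(b) = 3/(-6 + 4/√b) (h(b) = 3/(-6 + (4*√b)/b) = 3/(-6 + 4/√b))
F(4)*h((6 + N)*(-2 + 3)) = 4^(3/2)*(3*((6 - 1)*(-2 + 3))/(2*(-3*(6 - 1)*(-2 + 3) + 2*√((6 - 1)*(-2 + 3))))) = 8*(3*(5*1)/(2*(-15 + 2*√(5*1)))) = 8*((3/2)*5/(-3*5 + 2*√5)) = 8*((3/2)*5/(-15 + 2*√5)) = 8*(15/(2*(-15 + 2*√5))) = 60/(-15 + 2*√5)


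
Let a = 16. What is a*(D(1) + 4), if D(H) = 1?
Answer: 80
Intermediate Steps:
a*(D(1) + 4) = 16*(1 + 4) = 16*5 = 80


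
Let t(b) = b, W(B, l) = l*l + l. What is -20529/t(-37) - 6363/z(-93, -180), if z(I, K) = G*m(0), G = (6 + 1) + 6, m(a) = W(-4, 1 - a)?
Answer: 298323/962 ≈ 310.11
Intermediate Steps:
W(B, l) = l + l² (W(B, l) = l² + l = l + l²)
m(a) = (1 - a)*(2 - a) (m(a) = (1 - a)*(1 + (1 - a)) = (1 - a)*(2 - a))
G = 13 (G = 7 + 6 = 13)
z(I, K) = 26 (z(I, K) = 13*((-1 + 0)*(-2 + 0)) = 13*(-1*(-2)) = 13*2 = 26)
-20529/t(-37) - 6363/z(-93, -180) = -20529/(-37) - 6363/26 = -20529*(-1/37) - 6363*1/26 = 20529/37 - 6363/26 = 298323/962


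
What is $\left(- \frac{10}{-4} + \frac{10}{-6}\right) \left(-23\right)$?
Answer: $- \frac{115}{6} \approx -19.167$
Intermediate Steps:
$\left(- \frac{10}{-4} + \frac{10}{-6}\right) \left(-23\right) = \left(\left(-10\right) \left(- \frac{1}{4}\right) + 10 \left(- \frac{1}{6}\right)\right) \left(-23\right) = \left(\frac{5}{2} - \frac{5}{3}\right) \left(-23\right) = \frac{5}{6} \left(-23\right) = - \frac{115}{6}$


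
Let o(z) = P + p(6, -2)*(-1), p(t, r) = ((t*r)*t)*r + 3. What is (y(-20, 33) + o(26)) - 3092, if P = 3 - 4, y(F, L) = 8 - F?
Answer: -3212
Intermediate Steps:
P = -1
p(t, r) = 3 + r²*t² (p(t, r) = ((r*t)*t)*r + 3 = (r*t²)*r + 3 = r²*t² + 3 = 3 + r²*t²)
o(z) = -148 (o(z) = -1 + (3 + (-2)²*6²)*(-1) = -1 + (3 + 4*36)*(-1) = -1 + (3 + 144)*(-1) = -1 + 147*(-1) = -1 - 147 = -148)
(y(-20, 33) + o(26)) - 3092 = ((8 - 1*(-20)) - 148) - 3092 = ((8 + 20) - 148) - 3092 = (28 - 148) - 3092 = -120 - 3092 = -3212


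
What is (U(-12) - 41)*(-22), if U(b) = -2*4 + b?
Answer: 1342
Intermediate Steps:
U(b) = -8 + b
(U(-12) - 41)*(-22) = ((-8 - 12) - 41)*(-22) = (-20 - 41)*(-22) = -61*(-22) = 1342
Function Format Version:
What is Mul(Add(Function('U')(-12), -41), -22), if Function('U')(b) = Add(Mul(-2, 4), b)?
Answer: 1342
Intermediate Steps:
Function('U')(b) = Add(-8, b)
Mul(Add(Function('U')(-12), -41), -22) = Mul(Add(Add(-8, -12), -41), -22) = Mul(Add(-20, -41), -22) = Mul(-61, -22) = 1342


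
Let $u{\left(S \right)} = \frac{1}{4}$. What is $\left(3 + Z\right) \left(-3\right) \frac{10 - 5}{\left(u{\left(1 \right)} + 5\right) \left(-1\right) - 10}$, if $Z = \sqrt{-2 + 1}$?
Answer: $\frac{180}{61} + \frac{60 i}{61} \approx 2.9508 + 0.98361 i$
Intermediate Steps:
$u{\left(S \right)} = \frac{1}{4}$
$Z = i$ ($Z = \sqrt{-1} = i \approx 1.0 i$)
$\left(3 + Z\right) \left(-3\right) \frac{10 - 5}{\left(u{\left(1 \right)} + 5\right) \left(-1\right) - 10} = \left(3 + i\right) \left(-3\right) \frac{10 - 5}{\left(\frac{1}{4} + 5\right) \left(-1\right) - 10} = \left(-9 - 3 i\right) \frac{5}{\frac{21}{4} \left(-1\right) - 10} = \left(-9 - 3 i\right) \frac{5}{- \frac{21}{4} - 10} = \left(-9 - 3 i\right) \frac{5}{- \frac{61}{4}} = \left(-9 - 3 i\right) 5 \left(- \frac{4}{61}\right) = \left(-9 - 3 i\right) \left(- \frac{20}{61}\right) = \frac{180}{61} + \frac{60 i}{61}$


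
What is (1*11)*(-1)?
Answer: -11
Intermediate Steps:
(1*11)*(-1) = 11*(-1) = -11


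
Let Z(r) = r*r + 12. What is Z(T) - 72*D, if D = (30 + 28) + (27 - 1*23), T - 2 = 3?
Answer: -4427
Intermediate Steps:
T = 5 (T = 2 + 3 = 5)
D = 62 (D = 58 + (27 - 23) = 58 + 4 = 62)
Z(r) = 12 + r² (Z(r) = r² + 12 = 12 + r²)
Z(T) - 72*D = (12 + 5²) - 72*62 = (12 + 25) - 4464 = 37 - 4464 = -4427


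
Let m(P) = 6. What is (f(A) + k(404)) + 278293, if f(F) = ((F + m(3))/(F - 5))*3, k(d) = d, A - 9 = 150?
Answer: 3901803/14 ≈ 2.7870e+5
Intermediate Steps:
A = 159 (A = 9 + 150 = 159)
f(F) = 3*(6 + F)/(-5 + F) (f(F) = ((F + 6)/(F - 5))*3 = ((6 + F)/(-5 + F))*3 = 3*(6 + F)/(-5 + F))
(f(A) + k(404)) + 278293 = (3*(6 + 159)/(-5 + 159) + 404) + 278293 = (3*165/154 + 404) + 278293 = (3*(1/154)*165 + 404) + 278293 = (45/14 + 404) + 278293 = 5701/14 + 278293 = 3901803/14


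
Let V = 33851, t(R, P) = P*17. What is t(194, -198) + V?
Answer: 30485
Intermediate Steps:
t(R, P) = 17*P
t(194, -198) + V = 17*(-198) + 33851 = -3366 + 33851 = 30485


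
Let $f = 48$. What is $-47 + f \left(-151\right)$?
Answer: $-7295$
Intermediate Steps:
$-47 + f \left(-151\right) = -47 + 48 \left(-151\right) = -47 - 7248 = -7295$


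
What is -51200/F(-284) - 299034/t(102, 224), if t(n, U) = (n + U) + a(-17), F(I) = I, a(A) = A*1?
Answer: -5758738/7313 ≈ -787.47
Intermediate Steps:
a(A) = A
t(n, U) = -17 + U + n (t(n, U) = (n + U) - 17 = (U + n) - 17 = -17 + U + n)
-51200/F(-284) - 299034/t(102, 224) = -51200/(-284) - 299034/(-17 + 224 + 102) = -51200*(-1/284) - 299034/309 = 12800/71 - 299034*1/309 = 12800/71 - 99678/103 = -5758738/7313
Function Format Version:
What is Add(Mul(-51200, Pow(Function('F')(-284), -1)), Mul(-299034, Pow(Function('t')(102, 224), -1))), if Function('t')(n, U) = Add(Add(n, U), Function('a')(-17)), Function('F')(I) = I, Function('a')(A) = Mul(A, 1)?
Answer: Rational(-5758738, 7313) ≈ -787.47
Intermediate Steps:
Function('a')(A) = A
Function('t')(n, U) = Add(-17, U, n) (Function('t')(n, U) = Add(Add(n, U), -17) = Add(Add(U, n), -17) = Add(-17, U, n))
Add(Mul(-51200, Pow(Function('F')(-284), -1)), Mul(-299034, Pow(Function('t')(102, 224), -1))) = Add(Mul(-51200, Pow(-284, -1)), Mul(-299034, Pow(Add(-17, 224, 102), -1))) = Add(Mul(-51200, Rational(-1, 284)), Mul(-299034, Pow(309, -1))) = Add(Rational(12800, 71), Mul(-299034, Rational(1, 309))) = Add(Rational(12800, 71), Rational(-99678, 103)) = Rational(-5758738, 7313)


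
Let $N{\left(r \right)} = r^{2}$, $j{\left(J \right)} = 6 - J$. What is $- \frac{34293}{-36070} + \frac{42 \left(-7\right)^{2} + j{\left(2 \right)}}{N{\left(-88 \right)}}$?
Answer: $\frac{84985333}{69831520} \approx 1.217$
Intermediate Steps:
$- \frac{34293}{-36070} + \frac{42 \left(-7\right)^{2} + j{\left(2 \right)}}{N{\left(-88 \right)}} = - \frac{34293}{-36070} + \frac{42 \left(-7\right)^{2} + \left(6 - 2\right)}{\left(-88\right)^{2}} = \left(-34293\right) \left(- \frac{1}{36070}\right) + \frac{42 \cdot 49 + \left(6 - 2\right)}{7744} = \frac{34293}{36070} + \left(2058 + 4\right) \frac{1}{7744} = \frac{34293}{36070} + 2062 \cdot \frac{1}{7744} = \frac{34293}{36070} + \frac{1031}{3872} = \frac{84985333}{69831520}$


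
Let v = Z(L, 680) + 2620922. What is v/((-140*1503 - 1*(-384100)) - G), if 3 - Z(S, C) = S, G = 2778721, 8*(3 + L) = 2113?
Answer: -258831/257288 ≈ -1.0060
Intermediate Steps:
L = 2089/8 (L = -3 + (⅛)*2113 = -3 + 2113/8 = 2089/8 ≈ 261.13)
Z(S, C) = 3 - S
v = 20965311/8 (v = (3 - 1*2089/8) + 2620922 = (3 - 2089/8) + 2620922 = -2065/8 + 2620922 = 20965311/8 ≈ 2.6207e+6)
v/((-140*1503 - 1*(-384100)) - G) = 20965311/(8*((-140*1503 - 1*(-384100)) - 1*2778721)) = 20965311/(8*((-210420 + 384100) - 2778721)) = 20965311/(8*(173680 - 2778721)) = (20965311/8)/(-2605041) = (20965311/8)*(-1/2605041) = -258831/257288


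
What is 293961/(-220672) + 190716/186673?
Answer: -12788900601/41193504256 ≈ -0.31046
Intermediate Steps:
293961/(-220672) + 190716/186673 = 293961*(-1/220672) + 190716*(1/186673) = -293961/220672 + 190716/186673 = -12788900601/41193504256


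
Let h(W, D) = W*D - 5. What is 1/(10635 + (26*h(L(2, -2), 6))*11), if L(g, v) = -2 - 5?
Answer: -1/2807 ≈ -0.00035625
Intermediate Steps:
L(g, v) = -7
h(W, D) = -5 + D*W (h(W, D) = D*W - 5 = -5 + D*W)
1/(10635 + (26*h(L(2, -2), 6))*11) = 1/(10635 + (26*(-5 + 6*(-7)))*11) = 1/(10635 + (26*(-5 - 42))*11) = 1/(10635 + (26*(-47))*11) = 1/(10635 - 1222*11) = 1/(10635 - 13442) = 1/(-2807) = -1/2807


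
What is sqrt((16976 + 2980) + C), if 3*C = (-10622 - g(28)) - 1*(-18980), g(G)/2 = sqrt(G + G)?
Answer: sqrt(204678 - 12*sqrt(14))/3 ≈ 150.79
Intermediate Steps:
g(G) = 2*sqrt(2)*sqrt(G) (g(G) = 2*sqrt(G + G) = 2*sqrt(2*G) = 2*(sqrt(2)*sqrt(G)) = 2*sqrt(2)*sqrt(G))
C = 2786 - 4*sqrt(14)/3 (C = ((-10622 - 2*sqrt(2)*sqrt(28)) - 1*(-18980))/3 = ((-10622 - 2*sqrt(2)*2*sqrt(7)) + 18980)/3 = ((-10622 - 4*sqrt(14)) + 18980)/3 = (8358 - 4*sqrt(14))/3 = 2786 - 4*sqrt(14)/3 ≈ 2781.0)
sqrt((16976 + 2980) + C) = sqrt((16976 + 2980) + (2786 - 4*sqrt(14)/3)) = sqrt(19956 + (2786 - 4*sqrt(14)/3)) = sqrt(22742 - 4*sqrt(14)/3)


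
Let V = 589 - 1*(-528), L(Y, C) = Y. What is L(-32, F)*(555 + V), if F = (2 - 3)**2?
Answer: -53504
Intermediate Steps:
F = 1 (F = (-1)**2 = 1)
V = 1117 (V = 589 + 528 = 1117)
L(-32, F)*(555 + V) = -32*(555 + 1117) = -32*1672 = -53504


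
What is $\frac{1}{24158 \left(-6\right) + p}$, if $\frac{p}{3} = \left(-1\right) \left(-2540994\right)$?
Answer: $\frac{1}{7478034} \approx 1.3373 \cdot 10^{-7}$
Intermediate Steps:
$p = 7622982$ ($p = 3 \left(\left(-1\right) \left(-2540994\right)\right) = 3 \cdot 2540994 = 7622982$)
$\frac{1}{24158 \left(-6\right) + p} = \frac{1}{24158 \left(-6\right) + 7622982} = \frac{1}{-144948 + 7622982} = \frac{1}{7478034}$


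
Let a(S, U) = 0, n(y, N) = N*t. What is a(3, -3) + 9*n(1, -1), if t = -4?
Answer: 36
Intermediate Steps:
n(y, N) = -4*N (n(y, N) = N*(-4) = -4*N)
a(3, -3) + 9*n(1, -1) = 0 + 9*(-4*(-1)) = 0 + 9*4 = 0 + 36 = 36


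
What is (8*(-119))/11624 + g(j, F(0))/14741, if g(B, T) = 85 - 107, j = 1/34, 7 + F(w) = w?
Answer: -1786145/21418673 ≈ -0.083392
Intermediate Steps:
F(w) = -7 + w
j = 1/34 ≈ 0.029412
g(B, T) = -22
(8*(-119))/11624 + g(j, F(0))/14741 = (8*(-119))/11624 - 22/14741 = -952*1/11624 - 22*1/14741 = -119/1453 - 22/14741 = -1786145/21418673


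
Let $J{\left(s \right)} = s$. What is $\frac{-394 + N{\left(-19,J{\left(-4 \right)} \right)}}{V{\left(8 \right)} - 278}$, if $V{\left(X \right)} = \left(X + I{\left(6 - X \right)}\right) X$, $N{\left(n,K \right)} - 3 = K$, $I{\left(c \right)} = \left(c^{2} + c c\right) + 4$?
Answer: $\frac{395}{118} \approx 3.3475$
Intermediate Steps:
$I{\left(c \right)} = 4 + 2 c^{2}$ ($I{\left(c \right)} = \left(c^{2} + c^{2}\right) + 4 = 2 c^{2} + 4 = 4 + 2 c^{2}$)
$N{\left(n,K \right)} = 3 + K$
$V{\left(X \right)} = X \left(4 + X + 2 \left(6 - X\right)^{2}\right)$ ($V{\left(X \right)} = \left(X + \left(4 + 2 \left(6 - X\right)^{2}\right)\right) X = \left(4 + X + 2 \left(6 - X\right)^{2}\right) X = X \left(4 + X + 2 \left(6 - X\right)^{2}\right)$)
$\frac{-394 + N{\left(-19,J{\left(-4 \right)} \right)}}{V{\left(8 \right)} - 278} = \frac{-394 + \left(3 - 4\right)}{8 \left(4 + 8 + 2 \left(-6 + 8\right)^{2}\right) - 278} = \frac{-394 - 1}{8 \left(4 + 8 + 2 \cdot 2^{2}\right) - 278} = - \frac{395}{8 \left(4 + 8 + 2 \cdot 4\right) - 278} = - \frac{395}{8 \left(4 + 8 + 8\right) - 278} = - \frac{395}{8 \cdot 20 - 278} = - \frac{395}{160 - 278} = - \frac{395}{-118} = \left(-395\right) \left(- \frac{1}{118}\right) = \frac{395}{118}$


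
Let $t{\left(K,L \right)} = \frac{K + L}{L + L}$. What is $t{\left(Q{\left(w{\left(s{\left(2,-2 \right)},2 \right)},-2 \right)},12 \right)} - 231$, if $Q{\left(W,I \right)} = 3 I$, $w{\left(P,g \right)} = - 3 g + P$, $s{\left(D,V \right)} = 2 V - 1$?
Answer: $- \frac{923}{4} \approx -230.75$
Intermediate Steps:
$s{\left(D,V \right)} = -1 + 2 V$
$w{\left(P,g \right)} = P - 3 g$
$t{\left(K,L \right)} = \frac{K + L}{2 L}$
$t{\left(Q{\left(w{\left(s{\left(2,-2 \right)},2 \right)},-2 \right)},12 \right)} - 231 = \frac{3 \left(-2\right) + 12}{2 \cdot 12} - 231 = \frac{1}{2} \cdot \frac{1}{12} \left(-6 + 12\right) - 231 = \frac{1}{2} \cdot \frac{1}{12} \cdot 6 - 231 = \frac{1}{4} - 231 = - \frac{923}{4}$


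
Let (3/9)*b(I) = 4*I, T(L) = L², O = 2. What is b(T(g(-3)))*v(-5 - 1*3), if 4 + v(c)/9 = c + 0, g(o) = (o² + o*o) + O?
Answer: -518400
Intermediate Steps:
g(o) = 2 + 2*o² (g(o) = (o² + o*o) + 2 = (o² + o²) + 2 = 2*o² + 2 = 2 + 2*o²)
v(c) = -36 + 9*c (v(c) = -36 + 9*(c + 0) = -36 + 9*c)
b(I) = 12*I (b(I) = 3*(4*I) = 12*I)
b(T(g(-3)))*v(-5 - 1*3) = (12*(2 + 2*(-3)²)²)*(-36 + 9*(-5 - 1*3)) = (12*(2 + 2*9)²)*(-36 + 9*(-5 - 3)) = (12*(2 + 18)²)*(-36 + 9*(-8)) = (12*20²)*(-36 - 72) = (12*400)*(-108) = 4800*(-108) = -518400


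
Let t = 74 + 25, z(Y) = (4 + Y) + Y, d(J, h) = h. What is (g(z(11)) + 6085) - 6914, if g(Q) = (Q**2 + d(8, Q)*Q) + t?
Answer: 622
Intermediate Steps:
z(Y) = 4 + 2*Y
t = 99
g(Q) = 99 + 2*Q**2 (g(Q) = (Q**2 + Q*Q) + 99 = (Q**2 + Q**2) + 99 = 2*Q**2 + 99 = 99 + 2*Q**2)
(g(z(11)) + 6085) - 6914 = ((99 + 2*(4 + 2*11)**2) + 6085) - 6914 = ((99 + 2*(4 + 22)**2) + 6085) - 6914 = ((99 + 2*26**2) + 6085) - 6914 = ((99 + 2*676) + 6085) - 6914 = ((99 + 1352) + 6085) - 6914 = (1451 + 6085) - 6914 = 7536 - 6914 = 622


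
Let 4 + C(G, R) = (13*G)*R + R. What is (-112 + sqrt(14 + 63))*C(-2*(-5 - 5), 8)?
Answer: -233408 + 2084*sqrt(77) ≈ -2.1512e+5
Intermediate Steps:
C(G, R) = -4 + R + 13*G*R (C(G, R) = -4 + ((13*G)*R + R) = -4 + (13*G*R + R) = -4 + (R + 13*G*R) = -4 + R + 13*G*R)
(-112 + sqrt(14 + 63))*C(-2*(-5 - 5), 8) = (-112 + sqrt(14 + 63))*(-4 + 8 + 13*(-2*(-5 - 5))*8) = (-112 + sqrt(77))*(-4 + 8 + 13*(-2*(-10))*8) = (-112 + sqrt(77))*(-4 + 8 + 13*20*8) = (-112 + sqrt(77))*(-4 + 8 + 2080) = (-112 + sqrt(77))*2084 = -233408 + 2084*sqrt(77)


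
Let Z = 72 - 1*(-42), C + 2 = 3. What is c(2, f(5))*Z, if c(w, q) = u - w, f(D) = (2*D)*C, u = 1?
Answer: -114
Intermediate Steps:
C = 1 (C = -2 + 3 = 1)
f(D) = 2*D (f(D) = (2*D)*1 = 2*D)
c(w, q) = 1 - w
Z = 114 (Z = 72 + 42 = 114)
c(2, f(5))*Z = (1 - 1*2)*114 = (1 - 2)*114 = -1*114 = -114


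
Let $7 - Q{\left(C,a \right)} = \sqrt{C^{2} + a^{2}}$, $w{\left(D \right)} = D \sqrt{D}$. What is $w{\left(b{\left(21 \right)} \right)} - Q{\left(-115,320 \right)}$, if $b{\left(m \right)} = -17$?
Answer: $-7 + 25 \sqrt{185} - 17 i \sqrt{17} \approx 333.04 - 70.093 i$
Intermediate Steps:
$w{\left(D \right)} = D^{\frac{3}{2}}$
$Q{\left(C,a \right)} = 7 - \sqrt{C^{2} + a^{2}}$
$w{\left(b{\left(21 \right)} \right)} - Q{\left(-115,320 \right)} = \left(-17\right)^{\frac{3}{2}} - \left(7 - \sqrt{\left(-115\right)^{2} + 320^{2}}\right) = - 17 i \sqrt{17} - \left(7 - \sqrt{13225 + 102400}\right) = - 17 i \sqrt{17} - \left(7 - \sqrt{115625}\right) = - 17 i \sqrt{17} - \left(7 - 25 \sqrt{185}\right) = -7 + 25 \sqrt{185} - 17 i \sqrt{17}$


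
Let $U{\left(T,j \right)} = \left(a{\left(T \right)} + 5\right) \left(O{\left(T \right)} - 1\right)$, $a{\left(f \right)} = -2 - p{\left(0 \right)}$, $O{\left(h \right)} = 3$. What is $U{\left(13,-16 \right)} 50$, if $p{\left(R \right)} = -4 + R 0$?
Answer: $700$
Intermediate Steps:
$p{\left(R \right)} = -4$ ($p{\left(R \right)} = -4 + 0 = -4$)
$a{\left(f \right)} = 2$ ($a{\left(f \right)} = -2 - -4 = -2 + 4 = 2$)
$U{\left(T,j \right)} = 14$ ($U{\left(T,j \right)} = \left(2 + 5\right) \left(3 - 1\right) = 7 \cdot 2 = 14$)
$U{\left(13,-16 \right)} 50 = 14 \cdot 50 = 700$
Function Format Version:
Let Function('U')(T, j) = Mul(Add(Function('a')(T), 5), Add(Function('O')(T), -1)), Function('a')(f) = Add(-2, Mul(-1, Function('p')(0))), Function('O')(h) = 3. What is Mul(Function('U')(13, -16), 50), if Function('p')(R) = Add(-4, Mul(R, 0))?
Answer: 700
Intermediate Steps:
Function('p')(R) = -4 (Function('p')(R) = Add(-4, 0) = -4)
Function('a')(f) = 2 (Function('a')(f) = Add(-2, Mul(-1, -4)) = Add(-2, 4) = 2)
Function('U')(T, j) = 14 (Function('U')(T, j) = Mul(Add(2, 5), Add(3, -1)) = Mul(7, 2) = 14)
Mul(Function('U')(13, -16), 50) = Mul(14, 50) = 700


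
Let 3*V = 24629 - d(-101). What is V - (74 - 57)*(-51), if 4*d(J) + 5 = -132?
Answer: 109057/12 ≈ 9088.1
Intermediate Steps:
d(J) = -137/4 (d(J) = -5/4 + (¼)*(-132) = -5/4 - 33 = -137/4)
V = 98653/12 (V = (24629 - 1*(-137/4))/3 = (24629 + 137/4)/3 = (⅓)*(98653/4) = 98653/12 ≈ 8221.1)
V - (74 - 57)*(-51) = 98653/12 - (74 - 57)*(-51) = 98653/12 - 17*(-51) = 98653/12 - 1*(-867) = 98653/12 + 867 = 109057/12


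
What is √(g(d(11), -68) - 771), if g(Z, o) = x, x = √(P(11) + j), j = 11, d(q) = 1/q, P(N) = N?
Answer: √(-771 + √22) ≈ 27.682*I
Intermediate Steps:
x = √22 (x = √(11 + 11) = √22 ≈ 4.6904)
g(Z, o) = √22
√(g(d(11), -68) - 771) = √(√22 - 771) = √(-771 + √22)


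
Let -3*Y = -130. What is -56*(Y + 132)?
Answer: -29456/3 ≈ -9818.7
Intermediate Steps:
Y = 130/3 (Y = -1/3*(-130) = 130/3 ≈ 43.333)
-56*(Y + 132) = -56*(130/3 + 132) = -56*526/3 = -29456/3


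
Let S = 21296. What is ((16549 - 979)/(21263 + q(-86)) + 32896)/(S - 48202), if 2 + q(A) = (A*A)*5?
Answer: -957955753/783516173 ≈ -1.2226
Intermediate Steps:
q(A) = -2 + 5*A² (q(A) = -2 + (A*A)*5 = -2 + A²*5 = -2 + 5*A²)
((16549 - 979)/(21263 + q(-86)) + 32896)/(S - 48202) = ((16549 - 979)/(21263 + (-2 + 5*(-86)²)) + 32896)/(21296 - 48202) = (15570/(21263 + (-2 + 5*7396)) + 32896)/(-26906) = (15570/(21263 + (-2 + 36980)) + 32896)*(-1/26906) = (15570/(21263 + 36978) + 32896)*(-1/26906) = (15570/58241 + 32896)*(-1/26906) = (1915911506/58241)*(-1/26906) = -957955753/783516173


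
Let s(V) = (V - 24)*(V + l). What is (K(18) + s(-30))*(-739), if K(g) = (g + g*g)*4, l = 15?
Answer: -1609542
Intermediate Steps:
s(V) = (-24 + V)*(15 + V) (s(V) = (V - 24)*(V + 15) = (-24 + V)*(15 + V))
K(g) = 4*g + 4*g² (K(g) = (g + g²)*4 = 4*g + 4*g²)
(K(18) + s(-30))*(-739) = (4*18*(1 + 18) + (-360 + (-30)² - 9*(-30)))*(-739) = (4*18*19 + (-360 + 900 + 270))*(-739) = (1368 + 810)*(-739) = 2178*(-739) = -1609542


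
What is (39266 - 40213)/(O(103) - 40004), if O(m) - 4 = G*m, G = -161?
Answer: 947/56583 ≈ 0.016736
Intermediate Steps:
O(m) = 4 - 161*m
(39266 - 40213)/(O(103) - 40004) = (39266 - 40213)/((4 - 161*103) - 40004) = -947/((4 - 16583) - 40004) = -947/(-16579 - 40004) = -947/(-56583) = -947*(-1/56583) = 947/56583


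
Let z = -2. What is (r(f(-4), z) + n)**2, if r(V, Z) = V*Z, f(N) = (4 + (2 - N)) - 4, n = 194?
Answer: 33124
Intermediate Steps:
f(N) = 2 - N (f(N) = (6 - N) - 4 = 2 - N)
(r(f(-4), z) + n)**2 = ((2 - 1*(-4))*(-2) + 194)**2 = ((2 + 4)*(-2) + 194)**2 = (6*(-2) + 194)**2 = (-12 + 194)**2 = 182**2 = 33124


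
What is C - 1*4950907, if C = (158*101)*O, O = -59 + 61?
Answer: -4918991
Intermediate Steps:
O = 2
C = 31916 (C = (158*101)*2 = 15958*2 = 31916)
C - 1*4950907 = 31916 - 1*4950907 = 31916 - 4950907 = -4918991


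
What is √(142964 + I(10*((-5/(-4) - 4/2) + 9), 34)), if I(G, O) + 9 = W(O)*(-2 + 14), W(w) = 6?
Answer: √143027 ≈ 378.19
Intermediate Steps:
I(G, O) = 63 (I(G, O) = -9 + 6*(-2 + 14) = -9 + 6*12 = -9 + 72 = 63)
√(142964 + I(10*((-5/(-4) - 4/2) + 9), 34)) = √(142964 + 63) = √143027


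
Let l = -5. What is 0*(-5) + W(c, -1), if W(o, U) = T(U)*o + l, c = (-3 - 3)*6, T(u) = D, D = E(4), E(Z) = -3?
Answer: 103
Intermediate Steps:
D = -3
T(u) = -3
c = -36 (c = -6*6 = -36)
W(o, U) = -5 - 3*o (W(o, U) = -3*o - 5 = -5 - 3*o)
0*(-5) + W(c, -1) = 0*(-5) + (-5 - 3*(-36)) = 0 + (-5 + 108) = 0 + 103 = 103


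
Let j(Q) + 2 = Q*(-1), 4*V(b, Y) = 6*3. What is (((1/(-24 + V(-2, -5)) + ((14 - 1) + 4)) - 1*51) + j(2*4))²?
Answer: 2951524/1521 ≈ 1940.5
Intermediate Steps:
V(b, Y) = 9/2 (V(b, Y) = (6*3)/4 = (¼)*18 = 9/2)
j(Q) = -2 - Q (j(Q) = -2 + Q*(-1) = -2 - Q)
(((1/(-24 + V(-2, -5)) + ((14 - 1) + 4)) - 1*51) + j(2*4))² = (((1/(-24 + 9/2) + ((14 - 1) + 4)) - 1*51) + (-2 - 2*4))² = (((1/(-39/2) + (13 + 4)) - 51) + (-2 - 1*8))² = (((-2/39 + 17) - 51) + (-2 - 8))² = ((661/39 - 51) - 10)² = (-1328/39 - 10)² = (-1718/39)² = 2951524/1521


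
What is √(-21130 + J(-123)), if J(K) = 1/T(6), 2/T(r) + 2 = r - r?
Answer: I*√21131 ≈ 145.36*I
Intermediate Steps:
T(r) = -1 (T(r) = 2/(-2 + (r - r)) = 2/(-2 + 0) = 2/(-2) = 2*(-½) = -1)
J(K) = -1 (J(K) = 1/(-1) = -1)
√(-21130 + J(-123)) = √(-21130 - 1) = √(-21131) = I*√21131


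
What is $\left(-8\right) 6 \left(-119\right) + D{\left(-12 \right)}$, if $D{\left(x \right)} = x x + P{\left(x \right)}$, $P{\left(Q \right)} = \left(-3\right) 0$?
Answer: $5856$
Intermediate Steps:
$P{\left(Q \right)} = 0$
$D{\left(x \right)} = x^{2}$ ($D{\left(x \right)} = x x + 0 = x^{2} + 0 = x^{2}$)
$\left(-8\right) 6 \left(-119\right) + D{\left(-12 \right)} = \left(-8\right) 6 \left(-119\right) + \left(-12\right)^{2} = \left(-48\right) \left(-119\right) + 144 = 5712 + 144 = 5856$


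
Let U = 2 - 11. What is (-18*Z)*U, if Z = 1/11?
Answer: 162/11 ≈ 14.727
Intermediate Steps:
U = -9
Z = 1/11 ≈ 0.090909
(-18*Z)*U = -18*1/11*(-9) = -18/11*(-9) = 162/11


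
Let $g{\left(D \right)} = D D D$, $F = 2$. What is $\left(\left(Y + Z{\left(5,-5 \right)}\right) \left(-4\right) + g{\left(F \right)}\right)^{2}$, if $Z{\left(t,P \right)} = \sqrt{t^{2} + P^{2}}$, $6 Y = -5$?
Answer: $\frac{8356}{9} - \frac{1360 \sqrt{2}}{3} \approx 287.33$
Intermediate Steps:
$Y = - \frac{5}{6}$ ($Y = \frac{1}{6} \left(-5\right) = - \frac{5}{6} \approx -0.83333$)
$g{\left(D \right)} = D^{3}$ ($g{\left(D \right)} = D^{2} D = D^{3}$)
$Z{\left(t,P \right)} = \sqrt{P^{2} + t^{2}}$
$\left(\left(Y + Z{\left(5,-5 \right)}\right) \left(-4\right) + g{\left(F \right)}\right)^{2} = \left(\left(- \frac{5}{6} + \sqrt{\left(-5\right)^{2} + 5^{2}}\right) \left(-4\right) + 2^{3}\right)^{2} = \left(\left(- \frac{5}{6} + \sqrt{25 + 25}\right) \left(-4\right) + 8\right)^{2} = \left(\left(- \frac{5}{6} + \sqrt{50}\right) \left(-4\right) + 8\right)^{2} = \left(\left(- \frac{5}{6} + 5 \sqrt{2}\right) \left(-4\right) + 8\right)^{2} = \left(\left(\frac{10}{3} - 20 \sqrt{2}\right) + 8\right)^{2} = \left(\frac{34}{3} - 20 \sqrt{2}\right)^{2}$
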